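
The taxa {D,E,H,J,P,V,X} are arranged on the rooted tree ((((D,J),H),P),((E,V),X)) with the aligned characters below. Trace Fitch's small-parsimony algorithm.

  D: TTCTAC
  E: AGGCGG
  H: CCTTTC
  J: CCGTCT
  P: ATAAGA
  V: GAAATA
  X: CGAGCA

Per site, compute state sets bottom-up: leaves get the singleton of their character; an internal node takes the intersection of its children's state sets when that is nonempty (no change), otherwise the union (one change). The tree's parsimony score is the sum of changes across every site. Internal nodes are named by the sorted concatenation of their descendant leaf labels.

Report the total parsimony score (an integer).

DJ@0: {T} ∪ {C} = {C,T} (union, +1)
DHJ@0: {C,T} ∩ {C} = {C} (intersection, +0)
DHJP@0: {C} ∪ {A} = {A,C} (union, +1)
EV@0: {A} ∪ {G} = {A,G} (union, +1)
EVX@0: {A,G} ∪ {C} = {A,C,G} (union, +1)
DEHJPVX@0: {A,C} ∩ {A,C,G} = {A,C} (intersection, +0)
DJ@1: {T} ∪ {C} = {C,T} (union, +1)
DHJ@1: {C,T} ∩ {C} = {C} (intersection, +0)
DHJP@1: {C} ∪ {T} = {C,T} (union, +1)
EV@1: {G} ∪ {A} = {A,G} (union, +1)
EVX@1: {A,G} ∩ {G} = {G} (intersection, +0)
DEHJPVX@1: {C,T} ∪ {G} = {C,G,T} (union, +1)
DJ@2: {C} ∪ {G} = {C,G} (union, +1)
DHJ@2: {C,G} ∪ {T} = {C,G,T} (union, +1)
DHJP@2: {C,G,T} ∪ {A} = {A,C,G,T} (union, +1)
EV@2: {G} ∪ {A} = {A,G} (union, +1)
EVX@2: {A,G} ∩ {A} = {A} (intersection, +0)
DEHJPVX@2: {A,C,G,T} ∩ {A} = {A} (intersection, +0)
DJ@3: {T} ∩ {T} = {T} (intersection, +0)
DHJ@3: {T} ∩ {T} = {T} (intersection, +0)
DHJP@3: {T} ∪ {A} = {A,T} (union, +1)
EV@3: {C} ∪ {A} = {A,C} (union, +1)
EVX@3: {A,C} ∪ {G} = {A,C,G} (union, +1)
DEHJPVX@3: {A,T} ∩ {A,C,G} = {A} (intersection, +0)
DJ@4: {A} ∪ {C} = {A,C} (union, +1)
DHJ@4: {A,C} ∪ {T} = {A,C,T} (union, +1)
DHJP@4: {A,C,T} ∪ {G} = {A,C,G,T} (union, +1)
EV@4: {G} ∪ {T} = {G,T} (union, +1)
EVX@4: {G,T} ∪ {C} = {C,G,T} (union, +1)
DEHJPVX@4: {A,C,G,T} ∩ {C,G,T} = {C,G,T} (intersection, +0)
DJ@5: {C} ∪ {T} = {C,T} (union, +1)
DHJ@5: {C,T} ∩ {C} = {C} (intersection, +0)
DHJP@5: {C} ∪ {A} = {A,C} (union, +1)
EV@5: {G} ∪ {A} = {A,G} (union, +1)
EVX@5: {A,G} ∩ {A} = {A} (intersection, +0)
DEHJPVX@5: {A,C} ∩ {A} = {A} (intersection, +0)
per-site changes: [4, 4, 4, 3, 5, 3]; total = 23

23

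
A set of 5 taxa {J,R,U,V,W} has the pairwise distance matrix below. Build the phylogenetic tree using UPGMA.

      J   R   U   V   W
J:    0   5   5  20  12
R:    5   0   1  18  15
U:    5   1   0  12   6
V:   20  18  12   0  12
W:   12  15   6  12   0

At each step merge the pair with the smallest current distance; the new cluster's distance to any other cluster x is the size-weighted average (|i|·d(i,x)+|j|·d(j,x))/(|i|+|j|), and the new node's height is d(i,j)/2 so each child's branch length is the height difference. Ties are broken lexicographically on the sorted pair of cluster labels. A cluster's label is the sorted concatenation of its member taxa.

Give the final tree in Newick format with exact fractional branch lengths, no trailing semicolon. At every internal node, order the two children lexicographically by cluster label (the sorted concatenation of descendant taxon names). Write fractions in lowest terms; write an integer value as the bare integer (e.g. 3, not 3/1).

step 1: merge (R,U) at d=1; branch lengths R→1/2, U→1/2; new cluster RU
  updated: d(J,RU)=5, d(RU,V)=15, d(RU,W)=21/2
step 2: merge (J,RU) at d=5; branch lengths J→5/2, RU→2; new cluster JRU
  updated: d(JRU,V)=50/3, d(JRU,W)=11
step 3: merge (JRU,W) at d=11; branch lengths JRU→3, W→11/2; new cluster JRUW
  updated: d(JRUW,V)=31/2
step 4: merge (JRUW,V) at d=31/2; branch lengths JRUW→9/4, V→31/4; new cluster JRUVW
final tree: (((J:5/2,(R:1/2,U:1/2):2):3,W:11/2):9/4,V:31/4)
total length: 24

(((J:5/2,(R:1/2,U:1/2):2):3,W:11/2):9/4,V:31/4)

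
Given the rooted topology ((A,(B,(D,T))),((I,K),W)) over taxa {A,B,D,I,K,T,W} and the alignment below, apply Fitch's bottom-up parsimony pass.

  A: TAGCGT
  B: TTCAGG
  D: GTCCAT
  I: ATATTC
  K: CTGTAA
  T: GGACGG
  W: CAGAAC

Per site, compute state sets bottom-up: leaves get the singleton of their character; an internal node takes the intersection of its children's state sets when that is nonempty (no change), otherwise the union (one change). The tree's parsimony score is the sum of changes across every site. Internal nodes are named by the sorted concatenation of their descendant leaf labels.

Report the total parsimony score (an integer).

[col 0] DT: children D:{G}, T:{G} ∩→ {G}; cost 0
[col 0] BDT: children B:{T}, DT:{G} ∪→ {G,T}; cost 1
[col 0] ABDT: children A:{T}, BDT:{G,T} ∩→ {T}; cost 0
[col 0] IK: children I:{A}, K:{C} ∪→ {A,C}; cost 1
[col 0] IKW: children IK:{A,C}, W:{C} ∩→ {C}; cost 0
[col 0] ABDIKTW: children ABDT:{T}, IKW:{C} ∪→ {C,T}; cost 1
[col 1] DT: children D:{T}, T:{G} ∪→ {G,T}; cost 1
[col 1] BDT: children B:{T}, DT:{G,T} ∩→ {T}; cost 0
[col 1] ABDT: children A:{A}, BDT:{T} ∪→ {A,T}; cost 1
[col 1] IK: children I:{T}, K:{T} ∩→ {T}; cost 0
[col 1] IKW: children IK:{T}, W:{A} ∪→ {A,T}; cost 1
[col 1] ABDIKTW: children ABDT:{A,T}, IKW:{A,T} ∩→ {A,T}; cost 0
[col 2] DT: children D:{C}, T:{A} ∪→ {A,C}; cost 1
[col 2] BDT: children B:{C}, DT:{A,C} ∩→ {C}; cost 0
[col 2] ABDT: children A:{G}, BDT:{C} ∪→ {C,G}; cost 1
[col 2] IK: children I:{A}, K:{G} ∪→ {A,G}; cost 1
[col 2] IKW: children IK:{A,G}, W:{G} ∩→ {G}; cost 0
[col 2] ABDIKTW: children ABDT:{C,G}, IKW:{G} ∩→ {G}; cost 0
[col 3] DT: children D:{C}, T:{C} ∩→ {C}; cost 0
[col 3] BDT: children B:{A}, DT:{C} ∪→ {A,C}; cost 1
[col 3] ABDT: children A:{C}, BDT:{A,C} ∩→ {C}; cost 0
[col 3] IK: children I:{T}, K:{T} ∩→ {T}; cost 0
[col 3] IKW: children IK:{T}, W:{A} ∪→ {A,T}; cost 1
[col 3] ABDIKTW: children ABDT:{C}, IKW:{A,T} ∪→ {A,C,T}; cost 1
[col 4] DT: children D:{A}, T:{G} ∪→ {A,G}; cost 1
[col 4] BDT: children B:{G}, DT:{A,G} ∩→ {G}; cost 0
[col 4] ABDT: children A:{G}, BDT:{G} ∩→ {G}; cost 0
[col 4] IK: children I:{T}, K:{A} ∪→ {A,T}; cost 1
[col 4] IKW: children IK:{A,T}, W:{A} ∩→ {A}; cost 0
[col 4] ABDIKTW: children ABDT:{G}, IKW:{A} ∪→ {A,G}; cost 1
[col 5] DT: children D:{T}, T:{G} ∪→ {G,T}; cost 1
[col 5] BDT: children B:{G}, DT:{G,T} ∩→ {G}; cost 0
[col 5] ABDT: children A:{T}, BDT:{G} ∪→ {G,T}; cost 1
[col 5] IK: children I:{C}, K:{A} ∪→ {A,C}; cost 1
[col 5] IKW: children IK:{A,C}, W:{C} ∩→ {C}; cost 0
[col 5] ABDIKTW: children ABDT:{G,T}, IKW:{C} ∪→ {C,G,T}; cost 1
per-site changes: [3, 3, 3, 3, 3, 4]; total = 19

19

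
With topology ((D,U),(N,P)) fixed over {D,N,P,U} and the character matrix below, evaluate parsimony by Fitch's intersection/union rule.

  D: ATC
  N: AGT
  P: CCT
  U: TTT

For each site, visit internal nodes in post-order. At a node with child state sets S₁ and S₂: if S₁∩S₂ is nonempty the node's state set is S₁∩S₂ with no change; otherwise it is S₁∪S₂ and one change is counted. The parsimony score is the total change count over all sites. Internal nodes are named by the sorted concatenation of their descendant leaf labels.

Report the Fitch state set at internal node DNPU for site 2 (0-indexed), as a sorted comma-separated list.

site 0, node DU: D={A} ∪ U={T} → {A,T} (+1)
site 0, node NP: N={A} ∪ P={C} → {A,C} (+1)
site 0, node DNPU: DU={A,T} ∩ NP={A,C} → {A} (+0)
site 1, node DU: D={T} ∩ U={T} → {T} (+0)
site 1, node NP: N={G} ∪ P={C} → {C,G} (+1)
site 1, node DNPU: DU={T} ∪ NP={C,G} → {C,G,T} (+1)
site 2, node DU: D={C} ∪ U={T} → {C,T} (+1)
site 2, node NP: N={T} ∩ P={T} → {T} (+0)
site 2, node DNPU: DU={C,T} ∩ NP={T} → {T} (+0)
per-site changes: [2, 2, 1]; total = 5

T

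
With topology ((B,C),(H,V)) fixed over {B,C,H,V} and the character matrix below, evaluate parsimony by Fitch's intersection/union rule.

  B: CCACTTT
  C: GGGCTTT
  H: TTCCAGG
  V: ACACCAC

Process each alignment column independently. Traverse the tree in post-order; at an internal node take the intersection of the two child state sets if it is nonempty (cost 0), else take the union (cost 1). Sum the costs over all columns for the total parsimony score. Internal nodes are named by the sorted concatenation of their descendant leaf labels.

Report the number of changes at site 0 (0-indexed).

3

BC@0: {C} ∪ {G} = {C,G} (union, +1)
HV@0: {T} ∪ {A} = {A,T} (union, +1)
BCHV@0: {C,G} ∪ {A,T} = {A,C,G,T} (union, +1)
BC@1: {C} ∪ {G} = {C,G} (union, +1)
HV@1: {T} ∪ {C} = {C,T} (union, +1)
BCHV@1: {C,G} ∩ {C,T} = {C} (intersection, +0)
BC@2: {A} ∪ {G} = {A,G} (union, +1)
HV@2: {C} ∪ {A} = {A,C} (union, +1)
BCHV@2: {A,G} ∩ {A,C} = {A} (intersection, +0)
BC@3: {C} ∩ {C} = {C} (intersection, +0)
HV@3: {C} ∩ {C} = {C} (intersection, +0)
BCHV@3: {C} ∩ {C} = {C} (intersection, +0)
BC@4: {T} ∩ {T} = {T} (intersection, +0)
HV@4: {A} ∪ {C} = {A,C} (union, +1)
BCHV@4: {T} ∪ {A,C} = {A,C,T} (union, +1)
BC@5: {T} ∩ {T} = {T} (intersection, +0)
HV@5: {G} ∪ {A} = {A,G} (union, +1)
BCHV@5: {T} ∪ {A,G} = {A,G,T} (union, +1)
BC@6: {T} ∩ {T} = {T} (intersection, +0)
HV@6: {G} ∪ {C} = {C,G} (union, +1)
BCHV@6: {T} ∪ {C,G} = {C,G,T} (union, +1)
per-site changes: [3, 2, 2, 0, 2, 2, 2]; total = 13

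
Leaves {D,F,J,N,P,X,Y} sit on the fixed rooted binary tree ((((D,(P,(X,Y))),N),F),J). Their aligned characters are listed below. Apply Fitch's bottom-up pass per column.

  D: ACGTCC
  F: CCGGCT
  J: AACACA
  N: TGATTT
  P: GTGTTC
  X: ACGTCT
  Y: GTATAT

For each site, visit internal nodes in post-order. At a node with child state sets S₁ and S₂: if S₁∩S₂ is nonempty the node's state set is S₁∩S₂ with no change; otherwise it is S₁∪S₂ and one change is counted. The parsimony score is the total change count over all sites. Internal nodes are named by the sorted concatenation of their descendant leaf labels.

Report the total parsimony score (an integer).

XY@0: {A} ∪ {G} = {A,G} (union, +1)
PXY@0: {G} ∩ {A,G} = {G} (intersection, +0)
DPXY@0: {A} ∪ {G} = {A,G} (union, +1)
DNPXY@0: {A,G} ∪ {T} = {A,G,T} (union, +1)
DFNPXY@0: {A,G,T} ∪ {C} = {A,C,G,T} (union, +1)
DFJNPXY@0: {A,C,G,T} ∩ {A} = {A} (intersection, +0)
XY@1: {C} ∪ {T} = {C,T} (union, +1)
PXY@1: {T} ∩ {C,T} = {T} (intersection, +0)
DPXY@1: {C} ∪ {T} = {C,T} (union, +1)
DNPXY@1: {C,T} ∪ {G} = {C,G,T} (union, +1)
DFNPXY@1: {C,G,T} ∩ {C} = {C} (intersection, +0)
DFJNPXY@1: {C} ∪ {A} = {A,C} (union, +1)
XY@2: {G} ∪ {A} = {A,G} (union, +1)
PXY@2: {G} ∩ {A,G} = {G} (intersection, +0)
DPXY@2: {G} ∩ {G} = {G} (intersection, +0)
DNPXY@2: {G} ∪ {A} = {A,G} (union, +1)
DFNPXY@2: {A,G} ∩ {G} = {G} (intersection, +0)
DFJNPXY@2: {G} ∪ {C} = {C,G} (union, +1)
XY@3: {T} ∩ {T} = {T} (intersection, +0)
PXY@3: {T} ∩ {T} = {T} (intersection, +0)
DPXY@3: {T} ∩ {T} = {T} (intersection, +0)
DNPXY@3: {T} ∩ {T} = {T} (intersection, +0)
DFNPXY@3: {T} ∪ {G} = {G,T} (union, +1)
DFJNPXY@3: {G,T} ∪ {A} = {A,G,T} (union, +1)
XY@4: {C} ∪ {A} = {A,C} (union, +1)
PXY@4: {T} ∪ {A,C} = {A,C,T} (union, +1)
DPXY@4: {C} ∩ {A,C,T} = {C} (intersection, +0)
DNPXY@4: {C} ∪ {T} = {C,T} (union, +1)
DFNPXY@4: {C,T} ∩ {C} = {C} (intersection, +0)
DFJNPXY@4: {C} ∩ {C} = {C} (intersection, +0)
XY@5: {T} ∩ {T} = {T} (intersection, +0)
PXY@5: {C} ∪ {T} = {C,T} (union, +1)
DPXY@5: {C} ∩ {C,T} = {C} (intersection, +0)
DNPXY@5: {C} ∪ {T} = {C,T} (union, +1)
DFNPXY@5: {C,T} ∩ {T} = {T} (intersection, +0)
DFJNPXY@5: {T} ∪ {A} = {A,T} (union, +1)
per-site changes: [4, 4, 3, 2, 3, 3]; total = 19

19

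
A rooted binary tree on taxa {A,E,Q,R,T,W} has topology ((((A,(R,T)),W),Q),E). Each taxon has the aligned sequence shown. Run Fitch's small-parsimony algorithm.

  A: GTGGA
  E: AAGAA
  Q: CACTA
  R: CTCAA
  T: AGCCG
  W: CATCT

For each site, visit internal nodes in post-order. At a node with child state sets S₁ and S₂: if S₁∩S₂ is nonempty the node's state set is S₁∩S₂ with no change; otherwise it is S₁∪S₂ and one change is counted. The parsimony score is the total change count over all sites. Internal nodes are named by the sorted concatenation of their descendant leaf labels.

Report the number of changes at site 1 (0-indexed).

[col 0] RT: children R:{C}, T:{A} ∪→ {A,C}; cost 1
[col 0] ART: children A:{G}, RT:{A,C} ∪→ {A,C,G}; cost 1
[col 0] ARTW: children ART:{A,C,G}, W:{C} ∩→ {C}; cost 0
[col 0] AQRTW: children ARTW:{C}, Q:{C} ∩→ {C}; cost 0
[col 0] AEQRTW: children AQRTW:{C}, E:{A} ∪→ {A,C}; cost 1
[col 1] RT: children R:{T}, T:{G} ∪→ {G,T}; cost 1
[col 1] ART: children A:{T}, RT:{G,T} ∩→ {T}; cost 0
[col 1] ARTW: children ART:{T}, W:{A} ∪→ {A,T}; cost 1
[col 1] AQRTW: children ARTW:{A,T}, Q:{A} ∩→ {A}; cost 0
[col 1] AEQRTW: children AQRTW:{A}, E:{A} ∩→ {A}; cost 0
[col 2] RT: children R:{C}, T:{C} ∩→ {C}; cost 0
[col 2] ART: children A:{G}, RT:{C} ∪→ {C,G}; cost 1
[col 2] ARTW: children ART:{C,G}, W:{T} ∪→ {C,G,T}; cost 1
[col 2] AQRTW: children ARTW:{C,G,T}, Q:{C} ∩→ {C}; cost 0
[col 2] AEQRTW: children AQRTW:{C}, E:{G} ∪→ {C,G}; cost 1
[col 3] RT: children R:{A}, T:{C} ∪→ {A,C}; cost 1
[col 3] ART: children A:{G}, RT:{A,C} ∪→ {A,C,G}; cost 1
[col 3] ARTW: children ART:{A,C,G}, W:{C} ∩→ {C}; cost 0
[col 3] AQRTW: children ARTW:{C}, Q:{T} ∪→ {C,T}; cost 1
[col 3] AEQRTW: children AQRTW:{C,T}, E:{A} ∪→ {A,C,T}; cost 1
[col 4] RT: children R:{A}, T:{G} ∪→ {A,G}; cost 1
[col 4] ART: children A:{A}, RT:{A,G} ∩→ {A}; cost 0
[col 4] ARTW: children ART:{A}, W:{T} ∪→ {A,T}; cost 1
[col 4] AQRTW: children ARTW:{A,T}, Q:{A} ∩→ {A}; cost 0
[col 4] AEQRTW: children AQRTW:{A}, E:{A} ∩→ {A}; cost 0
per-site changes: [3, 2, 3, 4, 2]; total = 14

2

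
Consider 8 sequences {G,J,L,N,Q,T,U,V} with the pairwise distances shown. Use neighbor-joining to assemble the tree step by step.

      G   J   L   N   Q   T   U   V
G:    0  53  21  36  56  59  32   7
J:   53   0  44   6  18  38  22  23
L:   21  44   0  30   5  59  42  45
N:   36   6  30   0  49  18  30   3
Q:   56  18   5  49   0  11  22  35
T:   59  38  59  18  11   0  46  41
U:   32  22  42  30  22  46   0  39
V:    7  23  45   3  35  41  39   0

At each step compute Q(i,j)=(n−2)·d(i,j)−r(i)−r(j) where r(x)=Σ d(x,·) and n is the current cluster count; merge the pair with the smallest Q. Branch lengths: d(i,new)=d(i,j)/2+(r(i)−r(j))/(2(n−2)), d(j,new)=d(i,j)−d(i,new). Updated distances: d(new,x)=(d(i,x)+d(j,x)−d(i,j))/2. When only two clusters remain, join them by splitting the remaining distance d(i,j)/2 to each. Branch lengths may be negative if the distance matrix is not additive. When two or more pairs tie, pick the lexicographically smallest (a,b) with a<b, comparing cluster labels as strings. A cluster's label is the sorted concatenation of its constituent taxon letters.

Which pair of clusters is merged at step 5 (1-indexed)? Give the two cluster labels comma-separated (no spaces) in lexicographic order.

GV,JNT

step 1: merge (G,V) at d=7, Q=-415; branch lengths G→113/12, V→-29/12; new cluster GV
  updated: d(GV,J)=69/2, d(GV,L)=59/2, d(GV,N)=16, d(GV,Q)=42, d(GV,T)=93/2, d(GV,U)=32
step 2: merge (L,Q) at d=5, Q=-663/2; branch lengths L→35/4, Q→-15/4; new cluster LQ
  updated: d(GV,LQ)=133/4, d(J,LQ)=57/2, d(LQ,N)=37, d(LQ,T)=65/2, d(LQ,U)=59/2
step 3: merge (N,T) at d=18, Q=-216; branch lengths N→-1/4, T→73/4; new cluster NT
  updated: d(GV,NT)=89/4, d(J,NT)=13, d(LQ,NT)=103/4, d(NT,U)=29
step 4: merge (J,NT) at d=13, Q=-149; branch lengths J→47/6, NT→31/6; new cluster JNT
  updated: d(GV,JNT)=175/8, d(JNT,LQ)=165/8, d(JNT,U)=19
step 5: merge (GV,JNT) at d=175/8, Q=-839/8; branch lengths GV→555/32, JNT→145/32; new cluster GJNTV
  updated: d(GJNTV,LQ)=16, d(GJNTV,U)=233/16
step 6: merge (GJNTV,LQ) at d=16, Q=-961/16; branch lengths GJNTV→17/32, LQ→495/32; new cluster GJLNQTV
  updated: d(GJLNQTV,U)=449/32
step 7: merge (GJLNQTV,U) at d=449/32; branch lengths GJLNQTV→449/64, U→449/64; new cluster GJLNQTUV
final tree: ((((G:113/12,V:-29/12):555/32,(J:47/6,(N:-1/4,T:73/4):31/6):145/32):17/32,(L:35/4,Q:-15/4):495/32):449/64,U:449/64)
total length: 3037/32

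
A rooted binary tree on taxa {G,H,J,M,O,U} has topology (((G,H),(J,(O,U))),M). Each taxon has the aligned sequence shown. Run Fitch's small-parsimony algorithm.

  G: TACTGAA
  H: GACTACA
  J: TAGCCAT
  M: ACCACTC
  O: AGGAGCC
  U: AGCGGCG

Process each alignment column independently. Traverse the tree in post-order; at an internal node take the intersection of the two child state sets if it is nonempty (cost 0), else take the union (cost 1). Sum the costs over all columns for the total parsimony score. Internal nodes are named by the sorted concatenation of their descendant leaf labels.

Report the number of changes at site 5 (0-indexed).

[col 0] GH: children G:{T}, H:{G} ∪→ {G,T}; cost 1
[col 0] OU: children O:{A}, U:{A} ∩→ {A}; cost 0
[col 0] JOU: children J:{T}, OU:{A} ∪→ {A,T}; cost 1
[col 0] GHJOU: children GH:{G,T}, JOU:{A,T} ∩→ {T}; cost 0
[col 0] GHJMOU: children GHJOU:{T}, M:{A} ∪→ {A,T}; cost 1
[col 1] GH: children G:{A}, H:{A} ∩→ {A}; cost 0
[col 1] OU: children O:{G}, U:{G} ∩→ {G}; cost 0
[col 1] JOU: children J:{A}, OU:{G} ∪→ {A,G}; cost 1
[col 1] GHJOU: children GH:{A}, JOU:{A,G} ∩→ {A}; cost 0
[col 1] GHJMOU: children GHJOU:{A}, M:{C} ∪→ {A,C}; cost 1
[col 2] GH: children G:{C}, H:{C} ∩→ {C}; cost 0
[col 2] OU: children O:{G}, U:{C} ∪→ {C,G}; cost 1
[col 2] JOU: children J:{G}, OU:{C,G} ∩→ {G}; cost 0
[col 2] GHJOU: children GH:{C}, JOU:{G} ∪→ {C,G}; cost 1
[col 2] GHJMOU: children GHJOU:{C,G}, M:{C} ∩→ {C}; cost 0
[col 3] GH: children G:{T}, H:{T} ∩→ {T}; cost 0
[col 3] OU: children O:{A}, U:{G} ∪→ {A,G}; cost 1
[col 3] JOU: children J:{C}, OU:{A,G} ∪→ {A,C,G}; cost 1
[col 3] GHJOU: children GH:{T}, JOU:{A,C,G} ∪→ {A,C,G,T}; cost 1
[col 3] GHJMOU: children GHJOU:{A,C,G,T}, M:{A} ∩→ {A}; cost 0
[col 4] GH: children G:{G}, H:{A} ∪→ {A,G}; cost 1
[col 4] OU: children O:{G}, U:{G} ∩→ {G}; cost 0
[col 4] JOU: children J:{C}, OU:{G} ∪→ {C,G}; cost 1
[col 4] GHJOU: children GH:{A,G}, JOU:{C,G} ∩→ {G}; cost 0
[col 4] GHJMOU: children GHJOU:{G}, M:{C} ∪→ {C,G}; cost 1
[col 5] GH: children G:{A}, H:{C} ∪→ {A,C}; cost 1
[col 5] OU: children O:{C}, U:{C} ∩→ {C}; cost 0
[col 5] JOU: children J:{A}, OU:{C} ∪→ {A,C}; cost 1
[col 5] GHJOU: children GH:{A,C}, JOU:{A,C} ∩→ {A,C}; cost 0
[col 5] GHJMOU: children GHJOU:{A,C}, M:{T} ∪→ {A,C,T}; cost 1
[col 6] GH: children G:{A}, H:{A} ∩→ {A}; cost 0
[col 6] OU: children O:{C}, U:{G} ∪→ {C,G}; cost 1
[col 6] JOU: children J:{T}, OU:{C,G} ∪→ {C,G,T}; cost 1
[col 6] GHJOU: children GH:{A}, JOU:{C,G,T} ∪→ {A,C,G,T}; cost 1
[col 6] GHJMOU: children GHJOU:{A,C,G,T}, M:{C} ∩→ {C}; cost 0
per-site changes: [3, 2, 2, 3, 3, 3, 3]; total = 19

3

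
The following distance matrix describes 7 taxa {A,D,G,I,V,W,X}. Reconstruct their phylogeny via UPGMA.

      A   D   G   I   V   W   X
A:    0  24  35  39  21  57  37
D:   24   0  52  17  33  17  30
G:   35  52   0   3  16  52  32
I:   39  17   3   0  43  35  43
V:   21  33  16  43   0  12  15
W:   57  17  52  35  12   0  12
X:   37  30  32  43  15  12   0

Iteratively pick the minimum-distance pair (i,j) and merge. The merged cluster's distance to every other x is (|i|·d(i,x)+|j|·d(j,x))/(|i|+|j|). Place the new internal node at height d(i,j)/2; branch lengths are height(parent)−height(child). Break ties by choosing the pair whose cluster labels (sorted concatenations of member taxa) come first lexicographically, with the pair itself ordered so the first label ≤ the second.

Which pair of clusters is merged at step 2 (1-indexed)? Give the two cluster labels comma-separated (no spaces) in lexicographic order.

step 1: merge (G,I) at d=3; branch lengths G→3/2, I→3/2; new cluster GI
  updated: d(A,GI)=37, d(D,GI)=69/2, d(GI,V)=59/2, d(GI,W)=87/2, d(GI,X)=75/2
step 2: merge (V,W) at d=12; branch lengths V→6, W→6; new cluster VW
  updated: d(A,VW)=39, d(D,VW)=25, d(GI,VW)=73/2, d(VW,X)=27/2
step 3: merge (VW,X) at d=27/2; branch lengths VW→3/4, X→27/4; new cluster VWX
  updated: d(A,VWX)=115/3, d(D,VWX)=80/3, d(GI,VWX)=221/6
step 4: merge (A,D) at d=24; branch lengths A→12, D→12; new cluster AD
  updated: d(AD,GI)=143/4, d(AD,VWX)=65/2
step 5: merge (AD,VWX) at d=65/2; branch lengths AD→17/4, VWX→19/2; new cluster ADVWX
  updated: d(ADVWX,GI)=182/5
step 6: merge (ADVWX,GI) at d=182/5; branch lengths ADVWX→39/20, GI→167/10; new cluster ADGIVWX
final tree: (((A:12,D:12):17/4,((V:6,W:6):3/4,X:27/4):19/2):39/20,(G:3/2,I:3/2):167/10)
total length: 789/10

V,W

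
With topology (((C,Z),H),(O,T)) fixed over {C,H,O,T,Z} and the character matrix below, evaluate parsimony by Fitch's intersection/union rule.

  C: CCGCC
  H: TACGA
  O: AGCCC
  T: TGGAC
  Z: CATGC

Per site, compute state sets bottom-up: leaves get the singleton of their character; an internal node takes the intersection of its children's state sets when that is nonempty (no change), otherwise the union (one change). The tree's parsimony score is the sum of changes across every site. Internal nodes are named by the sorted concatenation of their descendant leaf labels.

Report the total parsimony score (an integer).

11

CZ@0: {C} ∩ {C} = {C} (intersection, +0)
CHZ@0: {C} ∪ {T} = {C,T} (union, +1)
OT@0: {A} ∪ {T} = {A,T} (union, +1)
CHOTZ@0: {C,T} ∩ {A,T} = {T} (intersection, +0)
CZ@1: {C} ∪ {A} = {A,C} (union, +1)
CHZ@1: {A,C} ∩ {A} = {A} (intersection, +0)
OT@1: {G} ∩ {G} = {G} (intersection, +0)
CHOTZ@1: {A} ∪ {G} = {A,G} (union, +1)
CZ@2: {G} ∪ {T} = {G,T} (union, +1)
CHZ@2: {G,T} ∪ {C} = {C,G,T} (union, +1)
OT@2: {C} ∪ {G} = {C,G} (union, +1)
CHOTZ@2: {C,G,T} ∩ {C,G} = {C,G} (intersection, +0)
CZ@3: {C} ∪ {G} = {C,G} (union, +1)
CHZ@3: {C,G} ∩ {G} = {G} (intersection, +0)
OT@3: {C} ∪ {A} = {A,C} (union, +1)
CHOTZ@3: {G} ∪ {A,C} = {A,C,G} (union, +1)
CZ@4: {C} ∩ {C} = {C} (intersection, +0)
CHZ@4: {C} ∪ {A} = {A,C} (union, +1)
OT@4: {C} ∩ {C} = {C} (intersection, +0)
CHOTZ@4: {A,C} ∩ {C} = {C} (intersection, +0)
per-site changes: [2, 2, 3, 3, 1]; total = 11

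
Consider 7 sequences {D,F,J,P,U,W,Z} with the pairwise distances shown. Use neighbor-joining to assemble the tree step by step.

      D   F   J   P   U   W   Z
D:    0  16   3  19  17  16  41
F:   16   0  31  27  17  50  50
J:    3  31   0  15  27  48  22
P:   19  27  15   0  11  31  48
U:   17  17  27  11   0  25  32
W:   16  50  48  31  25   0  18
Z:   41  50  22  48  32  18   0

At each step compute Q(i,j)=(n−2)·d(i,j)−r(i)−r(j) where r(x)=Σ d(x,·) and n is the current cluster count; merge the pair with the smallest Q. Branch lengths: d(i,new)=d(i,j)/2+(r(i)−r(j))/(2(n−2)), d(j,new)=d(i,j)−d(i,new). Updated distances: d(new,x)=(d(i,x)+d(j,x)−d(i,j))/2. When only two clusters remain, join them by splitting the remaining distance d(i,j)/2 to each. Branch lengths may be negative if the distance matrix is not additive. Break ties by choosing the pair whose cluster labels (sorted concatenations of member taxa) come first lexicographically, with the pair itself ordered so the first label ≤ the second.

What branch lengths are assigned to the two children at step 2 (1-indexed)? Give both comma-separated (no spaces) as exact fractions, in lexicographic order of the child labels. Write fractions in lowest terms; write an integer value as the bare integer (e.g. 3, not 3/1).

iteration 1: select W,Z (d=18, Q=-309); attach at lengths (67/10, 113/10); label the merged cluster WZ
  updated: d(D,WZ)=39/2, d(F,WZ)=41, d(J,WZ)=26, d(P,WZ)=61/2, d(U,WZ)=39/2
iteration 2: select D,J (d=3, Q=-329/2); attach at lengths (-31/16, 79/16); label the merged cluster DJ
  updated: d(DJ,F)=22, d(DJ,P)=31/2, d(DJ,U)=41/2, d(DJ,WZ)=85/4
iteration 3: select DJ,WZ (d=85/4, Q=-511/4); attach at lengths (41/8, 129/8); label the merged cluster DJWZ
  updated: d(DJWZ,F)=167/8, d(DJWZ,P)=99/8, d(DJWZ,U)=75/8
iteration 4: select DJWZ,P (d=99/8, Q=-273/4); attach at lengths (17/4, 65/8); label the merged cluster DJPWZ
  updated: d(DJPWZ,F)=71/4, d(DJPWZ,U)=4
iteration 5: select DJPWZ,F (d=71/4, Q=-155/4); attach at lengths (19/8, 123/8); label the merged cluster DFJPWZ
  updated: d(DFJPWZ,U)=13/8
iteration 6: select DFJPWZ,U (d=13/8); attach at lengths (13/16, 13/16); label the merged cluster DFJPUWZ
final tree: (((((D:-31/16,J:79/16):41/8,(W:67/10,Z:113/10):129/8):17/4,P:65/8):19/8,F:123/8):13/16,U:13/16)
total length: 74

-31/16,79/16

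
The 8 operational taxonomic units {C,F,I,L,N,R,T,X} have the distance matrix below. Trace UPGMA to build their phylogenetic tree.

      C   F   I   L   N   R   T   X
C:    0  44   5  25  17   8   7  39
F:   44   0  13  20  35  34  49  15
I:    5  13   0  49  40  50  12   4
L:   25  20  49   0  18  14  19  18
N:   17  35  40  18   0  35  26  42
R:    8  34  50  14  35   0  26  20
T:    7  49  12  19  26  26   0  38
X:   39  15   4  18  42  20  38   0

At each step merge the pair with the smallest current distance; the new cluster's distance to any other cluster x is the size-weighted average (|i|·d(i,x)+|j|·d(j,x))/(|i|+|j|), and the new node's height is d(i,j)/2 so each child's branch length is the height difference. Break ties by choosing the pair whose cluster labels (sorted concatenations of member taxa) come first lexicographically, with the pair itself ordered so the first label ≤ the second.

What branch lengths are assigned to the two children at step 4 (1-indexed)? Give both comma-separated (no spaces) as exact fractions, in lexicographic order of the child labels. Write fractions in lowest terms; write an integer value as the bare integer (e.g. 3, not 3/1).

iteration 1: select I,X (d=4); attach at lengths (2, 2); label the merged cluster IX
  updated: d(C,IX)=22, d(F,IX)=14, d(IX,L)=67/2, d(IX,N)=41, d(IX,R)=35, d(IX,T)=25
iteration 2: select C,T (d=7); attach at lengths (7/2, 7/2); label the merged cluster CT
  updated: d(CT,F)=93/2, d(CT,IX)=47/2, d(CT,L)=22, d(CT,N)=43/2, d(CT,R)=17
iteration 3: select F,IX (d=14); attach at lengths (7, 5); label the merged cluster FIX
  updated: d(CT,FIX)=187/6, d(FIX,L)=29, d(FIX,N)=39, d(FIX,R)=104/3
iteration 4: select L,R (d=14); attach at lengths (7, 7); label the merged cluster LR
  updated: d(CT,LR)=39/2, d(FIX,LR)=191/6, d(LR,N)=53/2
iteration 5: select CT,LR (d=39/2); attach at lengths (25/4, 11/4); label the merged cluster CLRT
  updated: d(CLRT,FIX)=63/2, d(CLRT,N)=24
iteration 6: select CLRT,N (d=24); attach at lengths (9/4, 12); label the merged cluster CLNRT
  updated: d(CLNRT,FIX)=33
iteration 7: select CLNRT,FIX (d=33); attach at lengths (9/2, 19/2); label the merged cluster CFILNRTX
final tree: ((((C:7/2,T:7/2):25/4,(L:7,R:7):11/4):9/4,N:12):9/2,(F:7,(I:2,X:2):5):19/2)
total length: 297/4

7,7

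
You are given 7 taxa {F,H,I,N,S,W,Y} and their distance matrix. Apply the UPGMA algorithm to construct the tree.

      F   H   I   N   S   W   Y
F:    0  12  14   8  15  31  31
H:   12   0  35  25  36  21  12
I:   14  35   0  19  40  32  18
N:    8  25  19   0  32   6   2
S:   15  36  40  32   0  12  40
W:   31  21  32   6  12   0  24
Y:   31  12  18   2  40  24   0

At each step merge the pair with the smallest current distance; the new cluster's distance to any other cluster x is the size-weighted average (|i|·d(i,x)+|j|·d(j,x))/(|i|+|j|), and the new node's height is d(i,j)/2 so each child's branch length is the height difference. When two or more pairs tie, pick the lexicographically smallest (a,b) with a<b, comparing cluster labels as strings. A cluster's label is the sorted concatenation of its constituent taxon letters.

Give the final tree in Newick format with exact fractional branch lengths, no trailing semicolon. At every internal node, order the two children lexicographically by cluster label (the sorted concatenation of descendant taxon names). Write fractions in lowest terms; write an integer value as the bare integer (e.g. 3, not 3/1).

(((F:6,H:6):53/12,(I:37/4,(N:1,Y:1):33/4):7/6):103/30,(S:6,W:6):157/20)

step 1: merge (N,Y) at d=2; branch lengths N→1, Y→1; new cluster NY
  updated: d(F,NY)=39/2, d(H,NY)=37/2, d(I,NY)=37/2, d(NY,S)=36, d(NY,W)=15
step 2: merge (F,H) at d=12; branch lengths F→6, H→6; new cluster FH
  updated: d(FH,I)=49/2, d(FH,NY)=19, d(FH,S)=51/2, d(FH,W)=26
step 3: merge (S,W) at d=12; branch lengths S→6, W→6; new cluster SW
  updated: d(FH,SW)=103/4, d(I,SW)=36, d(NY,SW)=51/2
step 4: merge (I,NY) at d=37/2; branch lengths I→37/4, NY→33/4; new cluster INY
  updated: d(FH,INY)=125/6, d(INY,SW)=29
step 5: merge (FH,INY) at d=125/6; branch lengths FH→53/12, INY→7/6; new cluster FHINY
  updated: d(FHINY,SW)=277/10
step 6: merge (FHINY,SW) at d=277/10; branch lengths FHINY→103/30, SW→157/20; new cluster FHINSWY
final tree: (((F:6,H:6):53/12,(I:37/4,(N:1,Y:1):33/4):7/6):103/30,(S:6,W:6):157/20)
total length: 1811/30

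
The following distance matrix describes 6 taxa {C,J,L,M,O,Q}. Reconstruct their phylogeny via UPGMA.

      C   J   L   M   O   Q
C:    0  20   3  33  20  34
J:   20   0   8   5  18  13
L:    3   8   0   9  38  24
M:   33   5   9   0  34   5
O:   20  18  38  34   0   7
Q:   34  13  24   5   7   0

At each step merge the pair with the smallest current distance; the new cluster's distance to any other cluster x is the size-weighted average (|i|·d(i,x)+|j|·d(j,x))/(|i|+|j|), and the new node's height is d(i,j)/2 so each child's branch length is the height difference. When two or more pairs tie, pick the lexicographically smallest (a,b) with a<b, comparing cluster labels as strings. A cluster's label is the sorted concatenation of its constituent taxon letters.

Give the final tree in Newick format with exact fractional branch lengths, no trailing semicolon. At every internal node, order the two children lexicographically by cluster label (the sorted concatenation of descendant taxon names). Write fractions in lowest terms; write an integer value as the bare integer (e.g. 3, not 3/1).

step 1: merge (C,L) at d=3; branch lengths C→3/2, L→3/2; new cluster CL
  updated: d(CL,J)=14, d(CL,M)=21, d(CL,O)=29, d(CL,Q)=29
step 2: merge (J,M) at d=5; branch lengths J→5/2, M→5/2; new cluster JM
  updated: d(CL,JM)=35/2, d(JM,O)=26, d(JM,Q)=9
step 3: merge (O,Q) at d=7; branch lengths O→7/2, Q→7/2; new cluster OQ
  updated: d(CL,OQ)=29, d(JM,OQ)=35/2
step 4: merge (CL,JM) at d=35/2; branch lengths CL→29/4, JM→25/4; new cluster CJLM
  updated: d(CJLM,OQ)=93/4
step 5: merge (CJLM,OQ) at d=93/4; branch lengths CJLM→23/8, OQ→65/8; new cluster CJLMOQ
final tree: (((C:3/2,L:3/2):29/4,(J:5/2,M:5/2):25/4):23/8,(O:7/2,Q:7/2):65/8)
total length: 79/2

(((C:3/2,L:3/2):29/4,(J:5/2,M:5/2):25/4):23/8,(O:7/2,Q:7/2):65/8)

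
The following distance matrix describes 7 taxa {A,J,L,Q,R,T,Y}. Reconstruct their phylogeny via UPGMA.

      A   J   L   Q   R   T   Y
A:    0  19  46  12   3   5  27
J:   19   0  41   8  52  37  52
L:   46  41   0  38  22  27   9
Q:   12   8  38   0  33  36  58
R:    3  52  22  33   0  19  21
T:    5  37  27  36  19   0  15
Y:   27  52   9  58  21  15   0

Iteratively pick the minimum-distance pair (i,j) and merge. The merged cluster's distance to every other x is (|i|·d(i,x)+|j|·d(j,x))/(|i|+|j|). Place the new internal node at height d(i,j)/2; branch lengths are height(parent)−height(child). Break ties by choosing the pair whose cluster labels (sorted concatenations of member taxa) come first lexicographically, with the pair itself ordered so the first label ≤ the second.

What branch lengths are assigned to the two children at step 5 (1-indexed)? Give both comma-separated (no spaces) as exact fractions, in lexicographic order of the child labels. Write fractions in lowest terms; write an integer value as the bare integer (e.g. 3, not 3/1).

iteration 1: select A,R (d=3); attach at lengths (3/2, 3/2); label the merged cluster AR
  updated: d(AR,J)=71/2, d(AR,L)=34, d(AR,Q)=45/2, d(AR,T)=12, d(AR,Y)=24
iteration 2: select J,Q (d=8); attach at lengths (4, 4); label the merged cluster JQ
  updated: d(AR,JQ)=29, d(JQ,L)=79/2, d(JQ,T)=73/2, d(JQ,Y)=55
iteration 3: select L,Y (d=9); attach at lengths (9/2, 9/2); label the merged cluster LY
  updated: d(AR,LY)=29, d(JQ,LY)=189/4, d(LY,T)=21
iteration 4: select AR,T (d=12); attach at lengths (9/2, 6); label the merged cluster ART
  updated: d(ART,JQ)=63/2, d(ART,LY)=79/3
iteration 5: select ART,LY (d=79/3); attach at lengths (43/6, 26/3); label the merged cluster ALRTY
  updated: d(ALRTY,JQ)=189/5
iteration 6: select ALRTY,JQ (d=189/5); attach at lengths (86/15, 149/10); label the merged cluster AJLQRTY
final tree: ((((A:3/2,R:3/2):9/2,T:6):43/6,(L:9/2,Y:9/2):26/3):86/15,(J:4,Q:4):149/10)
total length: 2009/30

43/6,26/3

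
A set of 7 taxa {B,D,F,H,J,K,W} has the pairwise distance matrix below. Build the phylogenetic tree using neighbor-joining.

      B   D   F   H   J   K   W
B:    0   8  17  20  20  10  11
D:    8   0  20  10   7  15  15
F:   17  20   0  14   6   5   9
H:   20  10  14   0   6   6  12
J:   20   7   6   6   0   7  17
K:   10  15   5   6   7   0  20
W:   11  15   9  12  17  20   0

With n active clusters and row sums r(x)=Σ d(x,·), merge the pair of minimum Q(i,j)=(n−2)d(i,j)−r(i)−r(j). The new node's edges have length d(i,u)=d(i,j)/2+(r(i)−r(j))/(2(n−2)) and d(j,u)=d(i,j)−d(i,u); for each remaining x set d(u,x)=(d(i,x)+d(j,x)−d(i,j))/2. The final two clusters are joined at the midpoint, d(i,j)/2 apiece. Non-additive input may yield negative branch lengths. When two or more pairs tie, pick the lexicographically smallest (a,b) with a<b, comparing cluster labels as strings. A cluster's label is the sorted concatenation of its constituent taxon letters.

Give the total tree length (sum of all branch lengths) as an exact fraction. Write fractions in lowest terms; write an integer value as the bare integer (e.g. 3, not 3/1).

iteration 1: select B,D (d=8, Q=-121); attach at lengths (51/10, 29/10); label the merged cluster BD
  updated: d(BD,F)=29/2, d(BD,H)=11, d(BD,J)=19/2, d(BD,K)=17/2, d(BD,W)=9
iteration 2: select BD,W (d=9, Q=-167/2); attach at lengths (43/16, 101/16); label the merged cluster BDW
  updated: d(BDW,F)=29/4, d(BDW,H)=7, d(BDW,J)=35/4, d(BDW,K)=39/4
iteration 3: select F,K (d=5, Q=-45); attach at lengths (13/4, 7/4); label the merged cluster FK
  updated: d(BDW,FK)=6, d(FK,H)=15/2, d(FK,J)=4
iteration 4: select BDW,H (d=7, Q=-113/4); attach at lengths (61/16, 51/16); label the merged cluster BDHW
  updated: d(BDHW,FK)=13/4, d(BDHW,J)=31/8
iteration 5: select BDHW,FK (d=13/4, Q=-89/8); attach at lengths (25/16, 27/16); label the merged cluster BDFHKW
  updated: d(BDFHKW,J)=37/16
iteration 6: select BDFHKW,J (d=37/16); attach at lengths (37/32, 37/32); label the merged cluster BDFHJKW
final tree: (((((B:51/10,D:29/10):43/16,W:101/16):61/16,H:51/16):25/16,(F:13/4,K:7/4):27/16):37/32,J:37/32)
total length: 553/16

553/16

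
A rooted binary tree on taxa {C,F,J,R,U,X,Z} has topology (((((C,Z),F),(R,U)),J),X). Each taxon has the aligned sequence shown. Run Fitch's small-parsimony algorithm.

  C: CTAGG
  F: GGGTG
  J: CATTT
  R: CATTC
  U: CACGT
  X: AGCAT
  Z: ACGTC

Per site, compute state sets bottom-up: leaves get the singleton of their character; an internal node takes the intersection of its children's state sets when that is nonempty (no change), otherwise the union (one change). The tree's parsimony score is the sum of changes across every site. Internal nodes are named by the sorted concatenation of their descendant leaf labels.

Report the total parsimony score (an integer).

site 0, node CZ: C={C} ∪ Z={A} → {A,C} (+1)
site 0, node CFZ: CZ={A,C} ∪ F={G} → {A,C,G} (+1)
site 0, node RU: R={C} ∩ U={C} → {C} (+0)
site 0, node CFRUZ: CFZ={A,C,G} ∩ RU={C} → {C} (+0)
site 0, node CFJRUZ: CFRUZ={C} ∩ J={C} → {C} (+0)
site 0, node CFJRUXZ: CFJRUZ={C} ∪ X={A} → {A,C} (+1)
site 1, node CZ: C={T} ∪ Z={C} → {C,T} (+1)
site 1, node CFZ: CZ={C,T} ∪ F={G} → {C,G,T} (+1)
site 1, node RU: R={A} ∩ U={A} → {A} (+0)
site 1, node CFRUZ: CFZ={C,G,T} ∪ RU={A} → {A,C,G,T} (+1)
site 1, node CFJRUZ: CFRUZ={A,C,G,T} ∩ J={A} → {A} (+0)
site 1, node CFJRUXZ: CFJRUZ={A} ∪ X={G} → {A,G} (+1)
site 2, node CZ: C={A} ∪ Z={G} → {A,G} (+1)
site 2, node CFZ: CZ={A,G} ∩ F={G} → {G} (+0)
site 2, node RU: R={T} ∪ U={C} → {C,T} (+1)
site 2, node CFRUZ: CFZ={G} ∪ RU={C,T} → {C,G,T} (+1)
site 2, node CFJRUZ: CFRUZ={C,G,T} ∩ J={T} → {T} (+0)
site 2, node CFJRUXZ: CFJRUZ={T} ∪ X={C} → {C,T} (+1)
site 3, node CZ: C={G} ∪ Z={T} → {G,T} (+1)
site 3, node CFZ: CZ={G,T} ∩ F={T} → {T} (+0)
site 3, node RU: R={T} ∪ U={G} → {G,T} (+1)
site 3, node CFRUZ: CFZ={T} ∩ RU={G,T} → {T} (+0)
site 3, node CFJRUZ: CFRUZ={T} ∩ J={T} → {T} (+0)
site 3, node CFJRUXZ: CFJRUZ={T} ∪ X={A} → {A,T} (+1)
site 4, node CZ: C={G} ∪ Z={C} → {C,G} (+1)
site 4, node CFZ: CZ={C,G} ∩ F={G} → {G} (+0)
site 4, node RU: R={C} ∪ U={T} → {C,T} (+1)
site 4, node CFRUZ: CFZ={G} ∪ RU={C,T} → {C,G,T} (+1)
site 4, node CFJRUZ: CFRUZ={C,G,T} ∩ J={T} → {T} (+0)
site 4, node CFJRUXZ: CFJRUZ={T} ∩ X={T} → {T} (+0)
per-site changes: [3, 4, 4, 3, 3]; total = 17

17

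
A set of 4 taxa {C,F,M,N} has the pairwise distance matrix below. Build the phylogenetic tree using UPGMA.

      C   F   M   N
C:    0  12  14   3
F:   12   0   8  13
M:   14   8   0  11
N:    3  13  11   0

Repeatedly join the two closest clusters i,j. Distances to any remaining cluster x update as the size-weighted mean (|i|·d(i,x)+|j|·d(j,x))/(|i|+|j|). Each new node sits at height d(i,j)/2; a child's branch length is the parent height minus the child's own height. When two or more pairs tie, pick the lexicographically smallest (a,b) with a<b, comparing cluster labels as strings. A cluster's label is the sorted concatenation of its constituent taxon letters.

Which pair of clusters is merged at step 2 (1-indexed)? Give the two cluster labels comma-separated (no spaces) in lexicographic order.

step 1: merge (C,N) at d=3; branch lengths C→3/2, N→3/2; new cluster CN
  updated: d(CN,F)=25/2, d(CN,M)=25/2
step 2: merge (F,M) at d=8; branch lengths F→4, M→4; new cluster FM
  updated: d(CN,FM)=25/2
step 3: merge (CN,FM) at d=25/2; branch lengths CN→19/4, FM→9/4; new cluster CFMN
final tree: ((C:3/2,N:3/2):19/4,(F:4,M:4):9/4)
total length: 18

F,M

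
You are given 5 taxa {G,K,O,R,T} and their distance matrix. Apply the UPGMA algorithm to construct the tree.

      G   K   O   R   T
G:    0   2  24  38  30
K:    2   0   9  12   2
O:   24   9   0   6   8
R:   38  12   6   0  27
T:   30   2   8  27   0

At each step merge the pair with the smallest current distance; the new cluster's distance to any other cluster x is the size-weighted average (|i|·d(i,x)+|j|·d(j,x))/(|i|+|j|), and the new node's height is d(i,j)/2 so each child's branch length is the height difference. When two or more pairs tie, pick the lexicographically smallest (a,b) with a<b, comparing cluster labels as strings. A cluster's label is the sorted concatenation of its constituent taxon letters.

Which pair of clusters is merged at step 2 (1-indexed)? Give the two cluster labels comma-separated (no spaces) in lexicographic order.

O,R

step 1: merge (G,K) at d=2; branch lengths G→1, K→1; new cluster GK
  updated: d(GK,O)=33/2, d(GK,R)=25, d(GK,T)=16
step 2: merge (O,R) at d=6; branch lengths O→3, R→3; new cluster OR
  updated: d(GK,OR)=83/4, d(OR,T)=35/2
step 3: merge (GK,T) at d=16; branch lengths GK→7, T→8; new cluster GKT
  updated: d(GKT,OR)=59/3
step 4: merge (GKT,OR) at d=59/3; branch lengths GKT→11/6, OR→41/6; new cluster GKORT
final tree: (((G:1,K:1):7,T:8):11/6,(O:3,R:3):41/6)
total length: 95/3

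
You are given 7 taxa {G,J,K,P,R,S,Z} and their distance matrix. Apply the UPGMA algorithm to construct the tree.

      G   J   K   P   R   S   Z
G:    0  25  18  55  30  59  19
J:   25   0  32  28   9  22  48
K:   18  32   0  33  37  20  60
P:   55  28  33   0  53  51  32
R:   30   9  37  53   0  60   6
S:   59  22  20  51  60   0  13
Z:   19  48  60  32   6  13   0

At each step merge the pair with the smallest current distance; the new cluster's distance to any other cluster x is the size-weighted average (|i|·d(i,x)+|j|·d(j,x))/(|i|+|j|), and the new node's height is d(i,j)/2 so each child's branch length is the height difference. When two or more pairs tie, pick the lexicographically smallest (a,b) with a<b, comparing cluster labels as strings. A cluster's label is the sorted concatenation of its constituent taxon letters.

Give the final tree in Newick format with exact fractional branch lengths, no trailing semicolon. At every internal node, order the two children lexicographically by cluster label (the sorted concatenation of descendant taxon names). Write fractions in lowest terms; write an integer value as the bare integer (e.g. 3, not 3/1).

iteration 1: select R,Z (d=6); attach at lengths (3, 3); label the merged cluster RZ
  updated: d(G,RZ)=49/2, d(J,RZ)=57/2, d(K,RZ)=97/2, d(P,RZ)=85/2, d(RZ,S)=73/2
iteration 2: select G,K (d=18); attach at lengths (9, 9); label the merged cluster GK
  updated: d(GK,J)=57/2, d(GK,P)=44, d(GK,RZ)=73/2, d(GK,S)=79/2
iteration 3: select J,S (d=22); attach at lengths (11, 11); label the merged cluster JS
  updated: d(GK,JS)=34, d(JS,P)=79/2, d(JS,RZ)=65/2
iteration 4: select JS,RZ (d=65/2); attach at lengths (21/4, 53/4); label the merged cluster JRSZ
  updated: d(GK,JRSZ)=141/4, d(JRSZ,P)=41
iteration 5: select GK,JRSZ (d=141/4); attach at lengths (69/8, 11/8); label the merged cluster GJKRSZ
  updated: d(GJKRSZ,P)=42
iteration 6: select GJKRSZ,P (d=42); attach at lengths (27/8, 21); label the merged cluster GJKPRSZ
final tree: (((G:9,K:9):69/8,((J:11,S:11):21/4,(R:3,Z:3):53/4):11/8):27/8,P:21)
total length: 791/8

(((G:9,K:9):69/8,((J:11,S:11):21/4,(R:3,Z:3):53/4):11/8):27/8,P:21)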